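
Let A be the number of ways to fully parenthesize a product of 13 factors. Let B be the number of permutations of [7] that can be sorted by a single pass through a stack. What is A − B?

Ways to associate a product of 13 factors correspond to binary trees on 13 leaves, so the count is C_12. So A = C_12 = 208012.
By Knuth's characterisation, the stack-sortable permutations of length 7 are the 231-avoiders, numbering C_7. So B = C_7 = 429.
A − B = 208012 − 429 = 207583.

207583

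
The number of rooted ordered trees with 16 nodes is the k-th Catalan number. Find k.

15

A rooted plane tree on 16 nodes has 15 edges, and such trees are counted by C_15.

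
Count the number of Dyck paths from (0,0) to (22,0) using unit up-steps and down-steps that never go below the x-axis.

A Dyck path with 11 up-steps and 11 down-steps has semilength 11, so there are C_11 of them.
C_11 = 58786.

58786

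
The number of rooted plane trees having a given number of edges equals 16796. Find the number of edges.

10

Rooted ordered trees with n edges are counted by C_n. Since C_10 = 16796, the index is 10.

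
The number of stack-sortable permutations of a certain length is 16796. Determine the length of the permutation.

Stack-sortable permutations of [n] are counted by C_n. Since C_10 = 16796, the index is 10.

10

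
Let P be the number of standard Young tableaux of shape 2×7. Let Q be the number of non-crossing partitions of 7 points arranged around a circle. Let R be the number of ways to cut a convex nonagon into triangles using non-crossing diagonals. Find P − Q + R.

429

By the hook-length formula (or a Dyck-path bijection), SYT of shape 2×7 number C_7. So P = C_7 = 429.
The non-crossing partitions of [7] form a lattice of size C_7. So Q = C_7 = 429.
Triangulations of a convex m-gon are counted by C_{m−2}; with m = 9 this is C_7. So R = C_7 = 429.
P − Q + R = 429 − 429 + 429 = 429.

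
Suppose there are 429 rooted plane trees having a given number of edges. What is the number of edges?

Rooted ordered trees with n edges are counted by C_n. The Catalan number equal to 429 is C_7.

7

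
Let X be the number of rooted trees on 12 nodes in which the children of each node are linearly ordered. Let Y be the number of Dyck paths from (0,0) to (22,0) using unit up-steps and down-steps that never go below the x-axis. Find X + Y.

A rooted plane tree on 12 nodes has 11 edges, and such trees are counted by C_11. So X = C_11 = 58786.
A Dyck path with 11 up-steps and 11 down-steps has semilength 11, so there are C_11 of them. So Y = C_11 = 58786.
X + Y = 58786 + 58786 = 117572.

117572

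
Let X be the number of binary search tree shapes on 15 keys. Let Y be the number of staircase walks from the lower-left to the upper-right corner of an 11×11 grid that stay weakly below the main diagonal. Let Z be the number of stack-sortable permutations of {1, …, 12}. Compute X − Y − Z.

Binary trees (left/right distinguished) on n nodes are counted by C_n; here n = 15. So X = C_15 = 9694845.
Monotone paths in an n×n grid that stay weakly below the diagonal are counted by C_n; here n = 11. So Y = C_11 = 58786.
By Knuth's characterisation, the stack-sortable permutations of length 12 are the 231-avoiders, numbering C_12. So Z = C_12 = 208012.
X − Y − Z = 9694845 − 58786 − 208012 = 9428047.

9428047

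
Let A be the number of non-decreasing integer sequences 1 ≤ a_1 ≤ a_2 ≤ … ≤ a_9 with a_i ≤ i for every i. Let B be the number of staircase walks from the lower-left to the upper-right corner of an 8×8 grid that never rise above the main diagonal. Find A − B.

3432

Such sub-staircase sequences of length n are counted by C_n; here n = 9. So A = C_9 = 4862.
Sub-diagonal monotone paths from (0,0) to (8,8) biject with Dyck paths of semilength 8, giving C_8. So B = C_8 = 1430.
A − B = 4862 − 1430 = 3432.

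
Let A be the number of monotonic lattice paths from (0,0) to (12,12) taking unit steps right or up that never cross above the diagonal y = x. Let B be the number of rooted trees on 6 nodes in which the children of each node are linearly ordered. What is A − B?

207970

Monotone paths in an n×n grid that stay weakly below the diagonal are counted by C_n; here n = 12. So A = C_12 = 208012.
A rooted plane tree on 6 nodes has 5 edges, and such trees are counted by C_5. So B = C_5 = 42.
A − B = 208012 − 42 = 207970.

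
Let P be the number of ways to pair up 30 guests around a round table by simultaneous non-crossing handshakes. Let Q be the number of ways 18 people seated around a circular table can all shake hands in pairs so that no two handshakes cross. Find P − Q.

Non-crossing handshake pairings of 2n people are counted by C_n; 30 people gives n = 15. So P = C_15 = 9694845.
Non-crossing handshake pairings of 2n people are counted by C_n; 18 people gives n = 9. So Q = C_9 = 4862.
P − Q = 9694845 − 4862 = 9689983.

9689983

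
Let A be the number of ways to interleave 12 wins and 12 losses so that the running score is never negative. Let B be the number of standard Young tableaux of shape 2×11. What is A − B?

Reading a vote for the leader as '(' and for the other as ')' turns such a sequence into a balanced string of 12 pairs, so the count is C_12. So A = C_12 = 208012.
By the hook-length formula (or a Dyck-path bijection), SYT of shape 2×11 number C_11. So B = C_11 = 58786.
A − B = 208012 − 58786 = 149226.

149226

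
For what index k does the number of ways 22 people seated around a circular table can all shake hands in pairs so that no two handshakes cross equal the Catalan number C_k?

With 22 = 2·11 people, non-crossing handshake pairings are non-crossing perfect matchings on a circle, counted by C_11.

11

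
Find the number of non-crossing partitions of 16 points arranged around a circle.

35357670

Non-crossing partitions of an n-element set are counted by C_n; here n = 16.
C_16 = C(32,16)/17 = 601080390/17 = 35357670.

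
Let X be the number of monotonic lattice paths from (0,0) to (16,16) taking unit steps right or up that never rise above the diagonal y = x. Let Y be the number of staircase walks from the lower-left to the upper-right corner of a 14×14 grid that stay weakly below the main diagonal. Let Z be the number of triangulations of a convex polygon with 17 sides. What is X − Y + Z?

Sub-diagonal monotone paths from (0,0) to (16,16) biject with Dyck paths of semilength 16, giving C_16. So X = C_16 = 35357670.
Monotone paths in an n×n grid that stay weakly below the diagonal are counted by C_n; here n = 14. So Y = C_14 = 2674440.
Triangulations of a convex m-gon are counted by C_{m−2}; with m = 17 this is C_15. So Z = C_15 = 9694845.
X − Y + Z = 35357670 − 2674440 + 9694845 = 42378075.

42378075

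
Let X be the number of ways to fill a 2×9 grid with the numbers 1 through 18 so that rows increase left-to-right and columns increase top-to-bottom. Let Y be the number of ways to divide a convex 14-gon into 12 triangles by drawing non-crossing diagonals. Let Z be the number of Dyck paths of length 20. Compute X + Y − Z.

By the hook-length formula (or a Dyck-path bijection), SYT of shape 2×9 number C_9. So X = C_9 = 4862.
The number of triangulations of a 14-gon is the Catalan number C_12 (index = sides − 2). So Y = C_12 = 208012.
A Dyck path with 10 up-steps and 10 down-steps has semilength 10, so there are C_10 of them. So Z = C_10 = 16796.
X + Y − Z = 4862 + 208012 − 16796 = 196078.

196078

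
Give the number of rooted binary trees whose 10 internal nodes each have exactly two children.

Full binary trees with n internal nodes are counted by C_n; here n = 10.
C_10 = C(20,10)/11 = 184756/11 = 16796.

16796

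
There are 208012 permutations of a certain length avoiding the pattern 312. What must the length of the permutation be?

Permutations of [n] avoiding a fixed length-3 pattern are counted by C_n; 208012 = C_12.

12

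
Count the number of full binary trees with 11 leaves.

Full binary trees with 11 leaves have 11−1 = 10 internal nodes, so there are C_10 of them.
C_10 = C(20,10)/11 = 184756/11 = 16796.

16796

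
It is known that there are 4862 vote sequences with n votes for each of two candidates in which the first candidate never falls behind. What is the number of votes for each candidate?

Such ballot sequences with n votes each are counted by C_n, and C_9 = 4862.

9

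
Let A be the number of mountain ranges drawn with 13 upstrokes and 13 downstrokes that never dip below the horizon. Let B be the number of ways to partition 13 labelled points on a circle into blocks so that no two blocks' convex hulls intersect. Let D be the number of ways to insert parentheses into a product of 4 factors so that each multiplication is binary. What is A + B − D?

1485795

A Dyck path with 13 up-steps and 13 down-steps has semilength 13, so there are C_13 of them. So A = C_13 = 742900.
Non-crossing partitions of an n-element set are counted by C_n; here n = 13. So B = C_13 = 742900.
Bracketing 4 factors into binary products is counted by C_{4−1} = C_3. So D = C_3 = 5.
A + B − D = 742900 + 742900 − 5 = 1485795.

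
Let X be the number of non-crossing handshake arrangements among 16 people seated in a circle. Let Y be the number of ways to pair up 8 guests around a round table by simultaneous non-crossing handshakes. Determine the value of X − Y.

1416

With 16 = 2·8 people, non-crossing handshake pairings are non-crossing perfect matchings on a circle, counted by C_8. So X = C_8 = 1430.
With 8 = 2·4 people, non-crossing handshake pairings are non-crossing perfect matchings on a circle, counted by C_4. So Y = C_4 = 14.
X − Y = 1430 − 14 = 1416.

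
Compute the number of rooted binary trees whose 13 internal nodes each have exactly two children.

The number of full binary trees on 13 internal nodes is the Catalan number C_13.
C_13 = C(26,13)/14 = 10400600/14 = 742900.

742900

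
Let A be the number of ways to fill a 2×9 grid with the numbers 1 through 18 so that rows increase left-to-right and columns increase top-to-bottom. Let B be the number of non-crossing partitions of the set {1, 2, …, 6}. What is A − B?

4730

By the hook-length formula (or a Dyck-path bijection), SYT of shape 2×9 number C_9. So A = C_9 = 4862.
The non-crossing partitions of [6] form a lattice of size C_6. So B = C_6 = 132.
A − B = 4862 − 132 = 4730.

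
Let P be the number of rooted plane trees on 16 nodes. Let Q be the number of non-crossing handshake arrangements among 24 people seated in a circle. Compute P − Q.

A rooted plane tree on 16 nodes has 15 edges, and such trees are counted by C_15. So P = C_15 = 9694845.
With 24 = 2·12 people, non-crossing handshake pairings are non-crossing perfect matchings on a circle, counted by C_12. So Q = C_12 = 208012.
P − Q = 9694845 − 208012 = 9486833.

9486833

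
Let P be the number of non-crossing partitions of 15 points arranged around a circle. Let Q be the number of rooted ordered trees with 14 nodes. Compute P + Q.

The non-crossing partitions of [15] form a lattice of size C_15. So P = C_15 = 9694845.
A rooted plane tree on 14 nodes has 13 edges, and such trees are counted by C_13. So Q = C_13 = 742900.
P + Q = 9694845 + 742900 = 10437745.

10437745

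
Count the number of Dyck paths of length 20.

16796

A Dyck path with 10 up-steps and 10 down-steps has semilength 10, so there are C_10 of them.
C_10 = C(20,10)/11 = 184756/11 = 16796.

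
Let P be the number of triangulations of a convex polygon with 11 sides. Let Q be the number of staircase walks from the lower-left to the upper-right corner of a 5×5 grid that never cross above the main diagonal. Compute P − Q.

4820

The number of triangulations of an 11-gon is the Catalan number C_9 (index = sides − 2). So P = C_9 = 4862.
Sub-diagonal monotone paths from (0,0) to (5,5) biject with Dyck paths of semilength 5, giving C_5. So Q = C_5 = 42.
P − Q = 4862 − 42 = 4820.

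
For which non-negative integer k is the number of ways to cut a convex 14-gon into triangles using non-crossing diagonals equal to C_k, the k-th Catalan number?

12

The number of triangulations of a 14-gon is the Catalan number C_12 (index = sides − 2).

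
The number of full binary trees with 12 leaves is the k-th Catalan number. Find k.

11

A full binary tree with L leaves has L−1 internal nodes and is counted by C_{L−1}; L = 12 gives C_11.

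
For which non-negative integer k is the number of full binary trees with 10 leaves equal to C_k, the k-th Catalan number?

Full binary trees with 10 leaves have 10−1 = 9 internal nodes, so there are C_9 of them.

9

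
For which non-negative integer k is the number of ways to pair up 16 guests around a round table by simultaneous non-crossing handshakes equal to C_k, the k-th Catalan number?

Non-crossing handshake pairings of 2n people are counted by C_n; 16 people gives n = 8.

8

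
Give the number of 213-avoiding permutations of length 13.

For any fixed pattern of length 3, the pattern-avoiding permutations of [13] number C_13.
C_13 = C(26,13)/14 = 10400600/14 = 742900.

742900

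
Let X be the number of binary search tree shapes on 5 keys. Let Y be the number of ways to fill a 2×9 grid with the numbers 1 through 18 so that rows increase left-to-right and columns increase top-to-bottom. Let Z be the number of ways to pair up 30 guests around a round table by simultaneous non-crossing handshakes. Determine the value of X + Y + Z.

9699749

Rooted binary trees with 5 nodes (each child slot possibly empty) number C_5. So X = C_5 = 42.
By the hook-length formula (or a Dyck-path bijection), SYT of shape 2×9 number C_9. So Y = C_9 = 4862.
With 30 = 2·15 people, non-crossing handshake pairings are non-crossing perfect matchings on a circle, counted by C_15. So Z = C_15 = 9694845.
X + Y + Z = 42 + 4862 + 9694845 = 9699749.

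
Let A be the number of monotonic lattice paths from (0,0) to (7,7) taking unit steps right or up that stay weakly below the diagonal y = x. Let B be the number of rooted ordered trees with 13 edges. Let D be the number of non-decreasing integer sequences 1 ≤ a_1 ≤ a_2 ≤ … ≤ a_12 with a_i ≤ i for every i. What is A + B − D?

535317

Sub-diagonal monotone paths from (0,0) to (7,7) biject with Dyck paths of semilength 7, giving C_7. So A = C_7 = 429.
Rooted ordered trees with n edges are counted by C_n; here n = 13. So B = C_13 = 742900.
Weakly increasing sequences with a_i ≤ i biject with Dyck paths of semilength 12, so there are C_12. So D = C_12 = 208012.
A + B − D = 429 + 742900 − 208012 = 535317.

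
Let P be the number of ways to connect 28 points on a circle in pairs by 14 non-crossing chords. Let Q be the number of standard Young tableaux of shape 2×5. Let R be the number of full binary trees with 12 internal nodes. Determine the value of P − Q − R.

Non-crossing perfect matchings of 2n points on a circle are counted by C_n; with 28 points, n = 14. So P = C_14 = 2674440.
Standard Young tableaux of shape 2×n are counted by C_n; here n = 5. So Q = C_5 = 42.
Full binary trees with n internal nodes are counted by C_n; here n = 12. So R = C_12 = 208012.
P − Q − R = 2674440 − 42 − 208012 = 2466386.

2466386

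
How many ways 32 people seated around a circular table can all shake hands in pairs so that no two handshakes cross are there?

Non-crossing handshake pairings of 2n people are counted by C_n; 32 people gives n = 16.
C_16 = 35357670.

35357670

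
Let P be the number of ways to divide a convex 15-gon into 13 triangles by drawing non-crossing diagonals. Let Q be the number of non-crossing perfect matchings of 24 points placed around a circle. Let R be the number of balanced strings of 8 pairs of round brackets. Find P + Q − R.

A convex 15-gon is triangulated into 13 triangles, and the number of such triangulations is the Catalan number C_{15−2} = C_13. So P = C_13 = 742900.
Pairing 24 circle points by 12 non-crossing chords gives C_12 matchings. So Q = C_12 = 208012.
A balanced arrangement of 8 bracket pairs is a Dyck word of semilength 8, so the count is C_8. So R = C_8 = 1430.
P + Q − R = 742900 + 208012 − 1430 = 949482.

949482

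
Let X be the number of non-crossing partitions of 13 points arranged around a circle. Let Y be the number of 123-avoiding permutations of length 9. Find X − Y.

The non-crossing partitions of [13] form a lattice of size C_13. So X = C_13 = 742900.
For any fixed pattern of length 3, the pattern-avoiding permutations of [9] number C_9. So Y = C_9 = 4862.
X − Y = 742900 − 4862 = 738038.

738038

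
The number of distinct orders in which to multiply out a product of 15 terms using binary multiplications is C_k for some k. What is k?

14

Bracketing 15 factors into binary products is counted by C_{15−1} = C_14.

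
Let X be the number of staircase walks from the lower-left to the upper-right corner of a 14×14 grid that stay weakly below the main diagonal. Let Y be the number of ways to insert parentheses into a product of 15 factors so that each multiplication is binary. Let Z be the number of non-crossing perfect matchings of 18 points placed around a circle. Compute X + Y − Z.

Monotone paths in an n×n grid that stay weakly below the diagonal are counted by C_n; here n = 14. So X = C_14 = 2674440.
Ways to associate a product of 15 factors correspond to binary trees on 15 leaves, so the count is C_14. So Y = C_14 = 2674440.
Pairing 18 circle points by 9 non-crossing chords gives C_9 matchings. So Z = C_9 = 4862.
X + Y − Z = 2674440 + 2674440 − 4862 = 5344018.

5344018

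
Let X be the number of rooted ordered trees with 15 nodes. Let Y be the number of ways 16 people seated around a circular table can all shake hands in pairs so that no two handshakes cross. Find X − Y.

A rooted plane tree on 15 nodes has 14 edges, and such trees are counted by C_14. So X = C_14 = 2674440.
With 16 = 2·8 people, non-crossing handshake pairings are non-crossing perfect matchings on a circle, counted by C_8. So Y = C_8 = 1430.
X − Y = 2674440 − 1430 = 2673010.

2673010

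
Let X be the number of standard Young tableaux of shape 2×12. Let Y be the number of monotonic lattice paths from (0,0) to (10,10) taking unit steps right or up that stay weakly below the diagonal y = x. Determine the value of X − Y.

191216

By the hook-length formula (or a Dyck-path bijection), SYT of shape 2×12 number C_12. So X = C_12 = 208012.
Monotone paths in an n×n grid that stay weakly below the diagonal are counted by C_n; here n = 10. So Y = C_10 = 16796.
X − Y = 208012 − 16796 = 191216.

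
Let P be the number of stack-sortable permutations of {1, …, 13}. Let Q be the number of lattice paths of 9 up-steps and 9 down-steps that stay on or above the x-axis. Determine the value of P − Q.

Stack-sortable permutations are exactly the 231-avoiding ones, counted by C_n; here n = 13. So P = C_13 = 742900.
Dyck paths of semilength n (length 2n) are counted by C_n; here n = 9. So Q = C_9 = 4862.
P − Q = 742900 − 4862 = 738038.

738038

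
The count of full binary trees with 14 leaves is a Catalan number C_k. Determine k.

A full binary tree with L leaves has L−1 internal nodes and is counted by C_{L−1}; L = 14 gives C_13.

13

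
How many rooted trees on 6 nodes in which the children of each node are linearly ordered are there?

42

Rooted ordered (plane) trees on m nodes have m−1 edges and are counted by C_{m−1}; m = 6 gives C_5.
C_5 = C_4 · 2(2·4+1)/(4+2) = 14 · 18/6 = 42.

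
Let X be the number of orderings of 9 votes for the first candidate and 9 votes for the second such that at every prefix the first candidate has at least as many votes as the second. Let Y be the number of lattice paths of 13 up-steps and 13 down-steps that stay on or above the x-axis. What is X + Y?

747762

Reading a vote for the leader as '(' and for the other as ')' turns such a sequence into a balanced string of 9 pairs, so the count is C_9. So X = C_9 = 4862.
A Dyck path with 13 up-steps and 13 down-steps has semilength 13, so there are C_13 of them. So Y = C_13 = 742900.
X + Y = 4862 + 742900 = 747762.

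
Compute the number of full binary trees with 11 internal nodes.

Full binary trees with n internal nodes are counted by C_n; here n = 11.
C_11 = C(22,11)/12 = 705432/12 = 58786.

58786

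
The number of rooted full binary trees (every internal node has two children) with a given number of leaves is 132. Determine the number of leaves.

7

Full binary trees with L leaves are counted by C_{L−1}, and C_6 = 132.
So the index is 6, and the number of leaves is 6 + 1 = 7.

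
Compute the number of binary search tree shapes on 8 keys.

1430

Rooted binary trees with 8 nodes (each child slot possibly empty) number C_8.
C_8 = C(16,8)/9 = 12870/9 = 1430.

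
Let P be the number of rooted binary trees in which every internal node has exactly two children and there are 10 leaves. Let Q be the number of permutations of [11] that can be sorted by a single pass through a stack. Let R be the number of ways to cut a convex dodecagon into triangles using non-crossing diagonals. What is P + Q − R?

A full binary tree with L leaves has L−1 internal nodes and is counted by C_{L−1}; L = 10 gives C_9. So P = C_9 = 4862.
By Knuth's characterisation, the stack-sortable permutations of length 11 are the 231-avoiders, numbering C_11. So Q = C_11 = 58786.
Triangulations of a convex m-gon are counted by C_{m−2}; with m = 12 this is C_10. So R = C_10 = 16796.
P + Q − R = 4862 + 58786 − 16796 = 46852.

46852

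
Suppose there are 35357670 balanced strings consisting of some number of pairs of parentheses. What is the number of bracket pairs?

Balanced strings of n bracket-pairs are counted by C_n, and C_16 = 35357670.

16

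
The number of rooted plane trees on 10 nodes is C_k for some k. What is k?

9

Rooted ordered (plane) trees on m nodes have m−1 edges and are counted by C_{m−1}; m = 10 gives C_9.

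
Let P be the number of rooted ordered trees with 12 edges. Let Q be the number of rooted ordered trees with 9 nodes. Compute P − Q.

206582

Rooted ordered trees with n edges are counted by C_n; here n = 12. So P = C_12 = 208012.
A rooted plane tree on 9 nodes has 8 edges, and such trees are counted by C_8. So Q = C_8 = 1430.
P − Q = 208012 − 1430 = 206582.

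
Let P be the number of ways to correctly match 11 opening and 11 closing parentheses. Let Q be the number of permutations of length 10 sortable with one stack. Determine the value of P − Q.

With 11 pairs the number of balanced bracket strings is the Catalan number C_11. So P = C_11 = 58786.
Stack-sortable permutations are exactly the 231-avoiding ones, counted by C_n; here n = 10. So Q = C_10 = 16796.
P − Q = 58786 − 16796 = 41990.

41990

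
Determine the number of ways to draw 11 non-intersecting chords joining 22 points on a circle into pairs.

58786

Non-crossing perfect matchings of 2n points on a circle are counted by C_n; with 22 points, n = 11.
C_11 = C(22,11)/12 = 705432/12 = 58786.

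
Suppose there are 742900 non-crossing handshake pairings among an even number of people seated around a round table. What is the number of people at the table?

26

Non-crossing handshake pairings of 2n people are counted by C_n, and C_13 = 742900.
So n = 13, and there are 2n = 26 people.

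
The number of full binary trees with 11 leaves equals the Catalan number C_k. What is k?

10

A full binary tree with L leaves has L−1 internal nodes and is counted by C_{L−1}; L = 11 gives C_10.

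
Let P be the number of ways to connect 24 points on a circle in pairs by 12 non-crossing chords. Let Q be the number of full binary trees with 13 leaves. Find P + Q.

Pairing 24 circle points by 12 non-crossing chords gives C_12 matchings. So P = C_12 = 208012.
Full binary trees with 13 leaves have 13−1 = 12 internal nodes, so there are C_12 of them. So Q = C_12 = 208012.
P + Q = 208012 + 208012 = 416024.

416024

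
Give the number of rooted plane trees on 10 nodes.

4862

Rooted ordered (plane) trees on m nodes have m−1 edges and are counted by C_{m−1}; m = 10 gives C_9.
C_9 = C_8 · 2(2·8+1)/(8+2) = 1430 · 34/10 = 4862.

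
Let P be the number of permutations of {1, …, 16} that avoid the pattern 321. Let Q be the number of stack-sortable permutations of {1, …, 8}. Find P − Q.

For any fixed pattern of length 3, the pattern-avoiding permutations of [16] number C_16. So P = C_16 = 35357670.
Stack-sortable permutations are exactly the 231-avoiding ones, counted by C_n; here n = 8. So Q = C_8 = 1430.
P − Q = 35357670 − 1430 = 35356240.

35356240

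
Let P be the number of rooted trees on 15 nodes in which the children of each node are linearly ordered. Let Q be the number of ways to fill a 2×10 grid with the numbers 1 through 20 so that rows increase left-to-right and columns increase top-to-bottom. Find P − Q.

Rooted ordered (plane) trees on m nodes have m−1 edges and are counted by C_{m−1}; m = 15 gives C_14. So P = C_14 = 2674440.
By the hook-length formula (or a Dyck-path bijection), SYT of shape 2×10 number C_10. So Q = C_10 = 16796.
P − Q = 2674440 − 16796 = 2657644.

2657644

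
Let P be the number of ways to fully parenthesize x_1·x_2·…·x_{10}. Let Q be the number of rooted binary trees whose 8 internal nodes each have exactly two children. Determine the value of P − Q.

3432

Parenthesizations of m factors correspond to full binary trees with m leaves, counted by C_{m−1}; m = 10 gives C_9. So P = C_9 = 4862.
The number of full binary trees on 8 internal nodes is the Catalan number C_8. So Q = C_8 = 1430.
P − Q = 4862 − 1430 = 3432.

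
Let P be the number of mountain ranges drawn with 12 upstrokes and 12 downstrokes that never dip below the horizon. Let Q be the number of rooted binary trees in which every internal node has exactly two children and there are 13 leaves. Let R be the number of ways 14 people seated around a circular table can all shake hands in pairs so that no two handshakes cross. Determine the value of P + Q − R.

415595

A Dyck path with 12 up-steps and 12 down-steps has semilength 12, so there are C_12 of them. So P = C_12 = 208012.
Full binary trees with 13 leaves have 13−1 = 12 internal nodes, so there are C_12 of them. So Q = C_12 = 208012.
Non-crossing handshake pairings of 2n people are counted by C_n; 14 people gives n = 7. So R = C_7 = 429.
P + Q − R = 208012 + 208012 − 429 = 415595.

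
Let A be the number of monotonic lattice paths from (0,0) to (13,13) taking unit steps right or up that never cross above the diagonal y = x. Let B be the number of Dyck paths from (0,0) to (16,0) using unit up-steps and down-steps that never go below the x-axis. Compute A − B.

Sub-diagonal monotone paths from (0,0) to (13,13) biject with Dyck paths of semilength 13, giving C_13. So A = C_13 = 742900.
A Dyck path with 8 up-steps and 8 down-steps has semilength 8, so there are C_8 of them. So B = C_8 = 1430.
A − B = 742900 − 1430 = 741470.

741470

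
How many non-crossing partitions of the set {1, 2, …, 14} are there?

2674440

Non-crossing partitions of an n-element set are counted by C_n; here n = 14.
C_14 = 2674440.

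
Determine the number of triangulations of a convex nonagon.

429

The number of triangulations of a 9-gon is the Catalan number C_7 (index = sides − 2).
C_7 = 429.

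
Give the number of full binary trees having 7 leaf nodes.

132

A full binary tree with L leaves has L−1 internal nodes and is counted by C_{L−1}; L = 7 gives C_6.
C_6 = C(12,6)/7 = 924/7 = 132.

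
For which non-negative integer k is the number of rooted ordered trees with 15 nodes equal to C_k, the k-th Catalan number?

14

A rooted plane tree on 15 nodes has 14 edges, and such trees are counted by C_14.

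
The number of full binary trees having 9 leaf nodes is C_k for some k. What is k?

A full binary tree with L leaves has L−1 internal nodes and is counted by C_{L−1}; L = 9 gives C_8.

8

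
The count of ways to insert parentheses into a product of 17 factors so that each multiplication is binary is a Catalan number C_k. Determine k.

16

Parenthesizations of m factors correspond to full binary trees with m leaves, counted by C_{m−1}; m = 17 gives C_16.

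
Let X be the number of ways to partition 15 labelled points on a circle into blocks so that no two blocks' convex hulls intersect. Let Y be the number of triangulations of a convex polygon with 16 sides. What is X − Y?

7020405

Non-crossing partitions of an n-element set are counted by C_n; here n = 15. So X = C_15 = 9694845.
A convex 16-gon is triangulated into 14 triangles, and the number of such triangulations is the Catalan number C_{16−2} = C_14. So Y = C_14 = 2674440.
X − Y = 9694845 − 2674440 = 7020405.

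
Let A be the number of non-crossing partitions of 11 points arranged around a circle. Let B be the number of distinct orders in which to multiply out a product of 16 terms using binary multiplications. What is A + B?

9753631

Non-crossing partitions of an n-element set are counted by C_n; here n = 11. So A = C_11 = 58786.
Ways to associate a product of 16 factors correspond to binary trees on 16 leaves, so the count is C_15. So B = C_15 = 9694845.
A + B = 58786 + 9694845 = 9753631.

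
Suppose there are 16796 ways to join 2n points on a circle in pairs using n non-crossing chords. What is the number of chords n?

Non-crossing pairings of 2n points on a circle are counted by C_n; 16796 = C_10.

10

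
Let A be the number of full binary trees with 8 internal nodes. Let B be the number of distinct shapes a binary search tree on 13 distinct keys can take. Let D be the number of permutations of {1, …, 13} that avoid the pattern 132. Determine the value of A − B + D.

Full binary trees with n internal nodes are counted by C_n; here n = 8. So A = C_8 = 1430.
There are C_n binary search tree shapes on n keys; with n = 13 that is C_13. So B = C_13 = 742900.
Permutations of [n] avoiding any single length-3 pattern are counted by C_n; here n = 13. So D = C_13 = 742900.
A − B + D = 1430 − 742900 + 742900 = 1430.

1430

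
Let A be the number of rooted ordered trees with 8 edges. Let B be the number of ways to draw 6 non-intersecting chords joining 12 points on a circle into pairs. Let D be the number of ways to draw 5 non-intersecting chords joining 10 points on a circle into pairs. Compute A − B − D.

1256

A rooted plane tree with 8 edges has 9 nodes, and the count is C_8. So A = C_8 = 1430.
Pairing 12 circle points by 6 non-crossing chords gives C_6 matchings. So B = C_6 = 132.
Pairing 10 circle points by 5 non-crossing chords gives C_5 matchings. So D = C_5 = 42.
A − B − D = 1430 − 132 − 42 = 1256.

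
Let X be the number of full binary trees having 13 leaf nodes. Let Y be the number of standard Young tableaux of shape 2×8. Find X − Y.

A full binary tree with L leaves has L−1 internal nodes and is counted by C_{L−1}; L = 13 gives C_12. So X = C_12 = 208012.
By the hook-length formula (or a Dyck-path bijection), SYT of shape 2×8 number C_8. So Y = C_8 = 1430.
X − Y = 208012 − 1430 = 206582.

206582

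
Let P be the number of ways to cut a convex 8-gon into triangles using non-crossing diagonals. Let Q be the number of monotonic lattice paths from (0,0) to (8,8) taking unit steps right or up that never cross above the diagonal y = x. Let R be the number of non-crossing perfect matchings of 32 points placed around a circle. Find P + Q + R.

The number of triangulations of an 8-gon is the Catalan number C_6 (index = sides − 2). So P = C_6 = 132.
Sub-diagonal monotone paths from (0,0) to (8,8) biject with Dyck paths of semilength 8, giving C_8. So Q = C_8 = 1430.
Pairing 32 circle points by 16 non-crossing chords gives C_16 matchings. So R = C_16 = 35357670.
P + Q + R = 132 + 1430 + 35357670 = 35359232.

35359232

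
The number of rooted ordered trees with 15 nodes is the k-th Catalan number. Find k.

14

A rooted plane tree on 15 nodes has 14 edges, and such trees are counted by C_14.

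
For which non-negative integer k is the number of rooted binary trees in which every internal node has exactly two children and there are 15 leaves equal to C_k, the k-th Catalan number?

14

Full binary trees with 15 leaves have 15−1 = 14 internal nodes, so there are C_14 of them.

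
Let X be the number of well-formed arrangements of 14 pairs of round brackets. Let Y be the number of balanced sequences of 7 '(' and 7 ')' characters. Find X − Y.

2674011

A balanced arrangement of 14 bracket pairs is a Dyck word of semilength 14, so the count is C_14. So X = C_14 = 2674440.
Balanced strings of n pairs of brackets are counted by C_n; here n = 7. So Y = C_7 = 429.
X − Y = 2674440 − 429 = 2674011.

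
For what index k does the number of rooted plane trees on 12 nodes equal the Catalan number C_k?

11

Rooted ordered (plane) trees on m nodes have m−1 edges and are counted by C_{m−1}; m = 12 gives C_11.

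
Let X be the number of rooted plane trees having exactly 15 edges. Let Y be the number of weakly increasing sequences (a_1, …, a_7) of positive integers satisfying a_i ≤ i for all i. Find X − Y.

Rooted ordered trees with n edges are counted by C_n; here n = 15. So X = C_15 = 9694845.
Such sub-staircase sequences of length n are counted by C_n; here n = 7. So Y = C_7 = 429.
X − Y = 9694845 − 429 = 9694416.

9694416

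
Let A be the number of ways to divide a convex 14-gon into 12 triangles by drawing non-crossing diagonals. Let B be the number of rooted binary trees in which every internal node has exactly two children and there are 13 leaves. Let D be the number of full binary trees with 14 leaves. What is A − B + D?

742900

A convex 14-gon is triangulated into 12 triangles, and the number of such triangulations is the Catalan number C_{14−2} = C_12. So A = C_12 = 208012.
Full binary trees with 13 leaves have 13−1 = 12 internal nodes, so there are C_12 of them. So B = C_12 = 208012.
Full binary trees with 14 leaves have 14−1 = 13 internal nodes, so there are C_13 of them. So D = C_13 = 742900.
A − B + D = 208012 − 208012 + 742900 = 742900.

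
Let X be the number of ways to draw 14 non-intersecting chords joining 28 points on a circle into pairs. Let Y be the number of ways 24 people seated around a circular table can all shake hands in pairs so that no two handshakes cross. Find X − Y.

2466428

Pairing 28 circle points by 14 non-crossing chords gives C_14 matchings. So X = C_14 = 2674440.
With 24 = 2·12 people, non-crossing handshake pairings are non-crossing perfect matchings on a circle, counted by C_12. So Y = C_12 = 208012.
X − Y = 2674440 − 208012 = 2466428.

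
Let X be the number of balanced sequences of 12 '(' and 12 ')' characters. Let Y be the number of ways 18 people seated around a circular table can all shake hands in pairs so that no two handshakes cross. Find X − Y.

With 12 pairs the number of balanced bracket strings is the Catalan number C_12. So X = C_12 = 208012.
Non-crossing handshake pairings of 2n people are counted by C_n; 18 people gives n = 9. So Y = C_9 = 4862.
X − Y = 208012 − 4862 = 203150.

203150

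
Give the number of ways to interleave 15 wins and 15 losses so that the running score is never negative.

Ballot sequences with n votes each where one side never trails are Dyck words, counted by C_n; here n = 15.
C_15 = C(30,15)/16 = 155117520/16 = 9694845.

9694845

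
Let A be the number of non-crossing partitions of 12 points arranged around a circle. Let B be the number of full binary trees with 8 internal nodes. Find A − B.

Non-crossing partitions of an n-element set are counted by C_n; here n = 12. So A = C_12 = 208012.
The number of full binary trees on 8 internal nodes is the Catalan number C_8. So B = C_8 = 1430.
A − B = 208012 − 1430 = 206582.

206582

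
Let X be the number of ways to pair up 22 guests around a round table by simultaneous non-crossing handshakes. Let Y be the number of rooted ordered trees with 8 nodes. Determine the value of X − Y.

58357

Non-crossing handshake pairings of 2n people are counted by C_n; 22 people gives n = 11. So X = C_11 = 58786.
A rooted plane tree on 8 nodes has 7 edges, and such trees are counted by C_7. So Y = C_7 = 429.
X − Y = 58786 − 429 = 58357.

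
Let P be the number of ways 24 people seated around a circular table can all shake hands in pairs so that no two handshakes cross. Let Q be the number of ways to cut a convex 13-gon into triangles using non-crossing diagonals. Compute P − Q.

Non-crossing handshake pairings of 2n people are counted by C_n; 24 people gives n = 12. So P = C_12 = 208012.
The number of triangulations of a 13-gon is the Catalan number C_11 (index = sides − 2). So Q = C_11 = 58786.
P − Q = 208012 − 58786 = 149226.

149226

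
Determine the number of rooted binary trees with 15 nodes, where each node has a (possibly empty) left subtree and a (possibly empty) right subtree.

Binary trees (left/right distinguished) on n nodes are counted by C_n; here n = 15.
C_15 = C(30,15)/16 = 155117520/16 = 9694845.

9694845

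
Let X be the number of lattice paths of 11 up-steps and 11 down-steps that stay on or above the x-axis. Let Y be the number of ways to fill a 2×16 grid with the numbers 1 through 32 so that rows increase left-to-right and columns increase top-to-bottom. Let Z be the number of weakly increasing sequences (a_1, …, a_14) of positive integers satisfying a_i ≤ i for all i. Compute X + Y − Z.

32742016

A Dyck path with 11 up-steps and 11 down-steps has semilength 11, so there are C_11 of them. So X = C_11 = 58786.
Standard Young tableaux of shape 2×n are counted by C_n; here n = 16. So Y = C_16 = 35357670.
Weakly increasing sequences with a_i ≤ i biject with Dyck paths of semilength 14, so there are C_14. So Z = C_14 = 2674440.
X + Y − Z = 58786 + 35357670 − 2674440 = 32742016.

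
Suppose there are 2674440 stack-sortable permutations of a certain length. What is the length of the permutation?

Stack-sortable permutations of [n] are counted by C_n. Since C_14 = 2674440, the index is 14.

14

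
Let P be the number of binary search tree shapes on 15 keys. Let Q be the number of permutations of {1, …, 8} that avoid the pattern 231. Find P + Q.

9696275

There are C_n binary search tree shapes on n keys; with n = 15 that is C_15. So P = C_15 = 9694845.
Permutations of [n] avoiding any single length-3 pattern are counted by C_n; here n = 8. So Q = C_8 = 1430.
P + Q = 9694845 + 1430 = 9696275.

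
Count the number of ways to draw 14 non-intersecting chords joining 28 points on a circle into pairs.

2674440

Pairing 28 circle points by 14 non-crossing chords gives C_14 matchings.
C_14 = C(28,14)/15 = 40116600/15 = 2674440.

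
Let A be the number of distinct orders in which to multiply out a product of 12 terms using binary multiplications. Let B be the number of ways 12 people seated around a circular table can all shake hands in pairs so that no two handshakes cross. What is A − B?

Parenthesizations of m factors correspond to full binary trees with m leaves, counted by C_{m−1}; m = 12 gives C_11. So A = C_11 = 58786.
Non-crossing handshake pairings of 2n people are counted by C_n; 12 people gives n = 6. So B = C_6 = 132.
A − B = 58786 − 132 = 58654.

58654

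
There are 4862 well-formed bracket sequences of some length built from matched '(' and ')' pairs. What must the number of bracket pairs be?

Balanced strings of n bracket-pairs are counted by C_n; 4862 = C_9.

9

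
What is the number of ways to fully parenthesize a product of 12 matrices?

Bracketing 12 factors into binary products is counted by C_{12−1} = C_11.
C_11 = C_10 · 2(2·10+1)/(10+2) = 16796 · 42/12 = 58786.

58786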